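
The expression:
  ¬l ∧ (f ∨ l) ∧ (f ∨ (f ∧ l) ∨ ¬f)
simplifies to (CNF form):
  f ∧ ¬l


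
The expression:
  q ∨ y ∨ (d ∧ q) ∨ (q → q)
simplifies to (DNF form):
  True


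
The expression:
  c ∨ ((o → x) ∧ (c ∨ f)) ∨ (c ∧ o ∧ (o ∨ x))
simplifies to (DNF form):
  c ∨ (f ∧ x) ∨ (f ∧ ¬o)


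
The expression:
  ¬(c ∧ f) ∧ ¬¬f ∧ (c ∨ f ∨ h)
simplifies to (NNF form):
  f ∧ ¬c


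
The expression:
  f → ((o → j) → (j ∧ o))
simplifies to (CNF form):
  o ∨ ¬f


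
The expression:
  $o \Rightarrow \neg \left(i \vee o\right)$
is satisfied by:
  {o: False}


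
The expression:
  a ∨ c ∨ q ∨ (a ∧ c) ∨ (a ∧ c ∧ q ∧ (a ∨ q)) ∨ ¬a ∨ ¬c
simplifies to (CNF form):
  True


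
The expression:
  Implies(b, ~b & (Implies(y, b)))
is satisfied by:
  {b: False}


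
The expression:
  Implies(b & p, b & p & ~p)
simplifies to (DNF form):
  ~b | ~p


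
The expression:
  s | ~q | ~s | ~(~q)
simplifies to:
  True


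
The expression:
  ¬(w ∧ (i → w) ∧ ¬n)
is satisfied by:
  {n: True, w: False}
  {w: False, n: False}
  {w: True, n: True}


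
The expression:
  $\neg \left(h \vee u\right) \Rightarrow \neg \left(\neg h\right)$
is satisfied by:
  {u: True, h: True}
  {u: True, h: False}
  {h: True, u: False}


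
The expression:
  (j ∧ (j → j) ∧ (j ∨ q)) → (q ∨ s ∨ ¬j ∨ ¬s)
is always true.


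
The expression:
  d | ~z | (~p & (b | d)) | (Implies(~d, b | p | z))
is always true.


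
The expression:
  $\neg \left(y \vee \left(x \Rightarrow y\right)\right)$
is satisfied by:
  {x: True, y: False}


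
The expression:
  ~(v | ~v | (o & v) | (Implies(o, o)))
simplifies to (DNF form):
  False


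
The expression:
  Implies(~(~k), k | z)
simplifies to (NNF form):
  True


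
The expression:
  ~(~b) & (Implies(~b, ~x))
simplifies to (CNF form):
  b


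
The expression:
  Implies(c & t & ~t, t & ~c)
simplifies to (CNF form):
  True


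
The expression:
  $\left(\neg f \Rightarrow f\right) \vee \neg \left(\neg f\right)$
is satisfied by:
  {f: True}


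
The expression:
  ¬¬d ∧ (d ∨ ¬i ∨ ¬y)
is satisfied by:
  {d: True}


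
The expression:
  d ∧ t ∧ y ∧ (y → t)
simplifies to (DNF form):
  d ∧ t ∧ y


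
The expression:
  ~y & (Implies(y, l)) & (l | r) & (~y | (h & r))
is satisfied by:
  {r: True, l: True, y: False}
  {r: True, l: False, y: False}
  {l: True, r: False, y: False}


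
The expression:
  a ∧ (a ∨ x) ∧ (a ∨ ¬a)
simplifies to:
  a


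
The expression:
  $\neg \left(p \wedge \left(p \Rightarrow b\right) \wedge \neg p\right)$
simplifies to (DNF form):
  $\text{True}$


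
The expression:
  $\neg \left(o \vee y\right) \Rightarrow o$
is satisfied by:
  {y: True, o: True}
  {y: True, o: False}
  {o: True, y: False}


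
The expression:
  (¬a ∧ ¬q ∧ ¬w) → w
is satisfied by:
  {a: True, q: True, w: True}
  {a: True, q: True, w: False}
  {a: True, w: True, q: False}
  {a: True, w: False, q: False}
  {q: True, w: True, a: False}
  {q: True, w: False, a: False}
  {w: True, q: False, a: False}


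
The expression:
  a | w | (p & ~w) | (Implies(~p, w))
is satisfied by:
  {a: True, p: True, w: True}
  {a: True, p: True, w: False}
  {a: True, w: True, p: False}
  {a: True, w: False, p: False}
  {p: True, w: True, a: False}
  {p: True, w: False, a: False}
  {w: True, p: False, a: False}


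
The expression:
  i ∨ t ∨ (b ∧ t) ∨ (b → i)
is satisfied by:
  {i: True, t: True, b: False}
  {i: True, t: False, b: False}
  {t: True, i: False, b: False}
  {i: False, t: False, b: False}
  {i: True, b: True, t: True}
  {i: True, b: True, t: False}
  {b: True, t: True, i: False}


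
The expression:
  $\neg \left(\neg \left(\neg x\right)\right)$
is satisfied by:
  {x: False}


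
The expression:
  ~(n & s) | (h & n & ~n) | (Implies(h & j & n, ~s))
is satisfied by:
  {s: False, n: False, h: False, j: False}
  {j: True, s: False, n: False, h: False}
  {h: True, s: False, n: False, j: False}
  {j: True, h: True, s: False, n: False}
  {n: True, j: False, s: False, h: False}
  {j: True, n: True, s: False, h: False}
  {h: True, n: True, j: False, s: False}
  {j: True, h: True, n: True, s: False}
  {s: True, h: False, n: False, j: False}
  {j: True, s: True, h: False, n: False}
  {h: True, s: True, j: False, n: False}
  {j: True, h: True, s: True, n: False}
  {n: True, s: True, h: False, j: False}
  {j: True, n: True, s: True, h: False}
  {h: True, n: True, s: True, j: False}


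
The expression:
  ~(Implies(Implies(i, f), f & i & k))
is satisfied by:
  {f: True, i: False, k: False}
  {f: False, i: False, k: False}
  {k: True, f: True, i: False}
  {k: True, f: False, i: False}
  {i: True, f: True, k: False}


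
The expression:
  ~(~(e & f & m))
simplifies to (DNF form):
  e & f & m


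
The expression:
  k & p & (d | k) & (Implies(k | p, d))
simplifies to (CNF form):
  d & k & p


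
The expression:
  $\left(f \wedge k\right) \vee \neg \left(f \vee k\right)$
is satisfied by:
  {k: False, f: False}
  {f: True, k: True}


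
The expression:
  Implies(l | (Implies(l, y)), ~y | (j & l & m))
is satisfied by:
  {m: True, j: True, l: True, y: False}
  {m: True, j: True, l: False, y: False}
  {m: True, l: True, j: False, y: False}
  {m: True, l: False, j: False, y: False}
  {j: True, l: True, m: False, y: False}
  {j: True, l: False, m: False, y: False}
  {l: True, m: False, j: False, y: False}
  {l: False, m: False, j: False, y: False}
  {y: True, m: True, j: True, l: True}


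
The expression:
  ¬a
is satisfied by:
  {a: False}


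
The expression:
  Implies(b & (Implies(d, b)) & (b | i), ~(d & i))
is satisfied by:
  {d: False, b: False, i: False}
  {i: True, d: False, b: False}
  {b: True, d: False, i: False}
  {i: True, b: True, d: False}
  {d: True, i: False, b: False}
  {i: True, d: True, b: False}
  {b: True, d: True, i: False}


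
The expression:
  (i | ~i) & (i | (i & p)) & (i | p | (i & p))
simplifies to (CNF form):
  i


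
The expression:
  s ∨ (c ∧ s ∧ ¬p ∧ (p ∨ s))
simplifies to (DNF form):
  s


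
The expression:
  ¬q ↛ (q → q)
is never true.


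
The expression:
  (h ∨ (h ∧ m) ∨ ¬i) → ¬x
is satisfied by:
  {i: True, x: False, h: False}
  {i: False, x: False, h: False}
  {h: True, i: True, x: False}
  {h: True, i: False, x: False}
  {x: True, i: True, h: False}


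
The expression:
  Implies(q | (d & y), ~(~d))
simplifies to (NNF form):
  d | ~q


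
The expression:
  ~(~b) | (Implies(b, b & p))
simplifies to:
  True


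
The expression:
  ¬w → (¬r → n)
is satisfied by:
  {r: True, n: True, w: True}
  {r: True, n: True, w: False}
  {r: True, w: True, n: False}
  {r: True, w: False, n: False}
  {n: True, w: True, r: False}
  {n: True, w: False, r: False}
  {w: True, n: False, r: False}


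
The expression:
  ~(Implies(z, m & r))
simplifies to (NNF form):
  z & (~m | ~r)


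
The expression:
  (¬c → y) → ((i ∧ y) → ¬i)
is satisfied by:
  {y: False, i: False}
  {i: True, y: False}
  {y: True, i: False}


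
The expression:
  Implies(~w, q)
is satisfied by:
  {q: True, w: True}
  {q: True, w: False}
  {w: True, q: False}


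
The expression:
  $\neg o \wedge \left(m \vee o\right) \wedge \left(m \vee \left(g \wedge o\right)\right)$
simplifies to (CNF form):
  $m \wedge \neg o$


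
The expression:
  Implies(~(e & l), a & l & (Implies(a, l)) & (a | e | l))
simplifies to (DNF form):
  (a & l) | (e & l)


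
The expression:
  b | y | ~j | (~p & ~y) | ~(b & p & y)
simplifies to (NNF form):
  True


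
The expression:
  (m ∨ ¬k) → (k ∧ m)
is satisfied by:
  {k: True}


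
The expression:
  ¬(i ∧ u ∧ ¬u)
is always true.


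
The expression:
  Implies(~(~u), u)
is always true.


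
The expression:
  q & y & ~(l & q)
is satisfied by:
  {y: True, q: True, l: False}


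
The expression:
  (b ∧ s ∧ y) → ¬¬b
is always true.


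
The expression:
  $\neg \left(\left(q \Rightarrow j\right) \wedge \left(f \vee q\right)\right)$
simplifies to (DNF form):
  $\left(q \wedge \neg j\right) \vee \left(\neg f \wedge \neg q\right)$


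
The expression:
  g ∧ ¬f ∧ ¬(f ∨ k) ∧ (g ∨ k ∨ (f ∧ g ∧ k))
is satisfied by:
  {g: True, f: False, k: False}


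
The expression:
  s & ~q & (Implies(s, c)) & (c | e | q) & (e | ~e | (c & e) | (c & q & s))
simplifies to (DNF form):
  c & s & ~q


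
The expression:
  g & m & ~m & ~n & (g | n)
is never true.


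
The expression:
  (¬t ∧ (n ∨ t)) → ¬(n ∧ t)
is always true.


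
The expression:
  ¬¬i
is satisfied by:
  {i: True}


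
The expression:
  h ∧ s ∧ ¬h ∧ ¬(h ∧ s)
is never true.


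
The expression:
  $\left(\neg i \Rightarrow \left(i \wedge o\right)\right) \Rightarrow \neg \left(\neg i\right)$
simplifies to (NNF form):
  $\text{True}$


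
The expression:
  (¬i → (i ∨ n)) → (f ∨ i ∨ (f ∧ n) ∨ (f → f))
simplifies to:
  True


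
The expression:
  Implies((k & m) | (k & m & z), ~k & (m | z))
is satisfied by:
  {k: False, m: False}
  {m: True, k: False}
  {k: True, m: False}


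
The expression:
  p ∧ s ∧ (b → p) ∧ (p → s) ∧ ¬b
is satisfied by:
  {p: True, s: True, b: False}


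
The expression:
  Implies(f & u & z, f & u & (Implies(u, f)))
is always true.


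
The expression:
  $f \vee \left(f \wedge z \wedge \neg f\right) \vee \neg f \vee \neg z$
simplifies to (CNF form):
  $\text{True}$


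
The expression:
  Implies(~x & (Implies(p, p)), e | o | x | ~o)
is always true.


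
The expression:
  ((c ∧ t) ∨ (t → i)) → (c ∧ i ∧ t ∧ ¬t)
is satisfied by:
  {t: True, i: False, c: False}


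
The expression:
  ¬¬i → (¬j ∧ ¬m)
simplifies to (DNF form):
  (¬j ∧ ¬m) ∨ ¬i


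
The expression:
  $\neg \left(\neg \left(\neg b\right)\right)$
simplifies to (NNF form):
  $\neg b$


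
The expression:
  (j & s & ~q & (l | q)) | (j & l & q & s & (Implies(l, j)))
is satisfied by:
  {j: True, s: True, l: True}


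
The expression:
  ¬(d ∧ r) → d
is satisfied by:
  {d: True}


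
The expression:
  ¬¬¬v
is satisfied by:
  {v: False}


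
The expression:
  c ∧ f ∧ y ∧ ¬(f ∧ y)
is never true.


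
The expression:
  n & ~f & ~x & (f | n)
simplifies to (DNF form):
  n & ~f & ~x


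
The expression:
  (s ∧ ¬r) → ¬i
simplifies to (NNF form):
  r ∨ ¬i ∨ ¬s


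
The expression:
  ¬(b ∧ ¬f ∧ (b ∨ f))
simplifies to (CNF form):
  f ∨ ¬b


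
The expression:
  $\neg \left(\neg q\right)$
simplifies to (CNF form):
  $q$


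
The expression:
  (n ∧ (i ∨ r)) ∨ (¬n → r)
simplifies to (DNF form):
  n ∨ r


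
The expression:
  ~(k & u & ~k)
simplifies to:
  True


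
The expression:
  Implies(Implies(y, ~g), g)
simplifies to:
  g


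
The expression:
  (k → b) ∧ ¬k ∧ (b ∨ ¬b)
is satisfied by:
  {k: False}


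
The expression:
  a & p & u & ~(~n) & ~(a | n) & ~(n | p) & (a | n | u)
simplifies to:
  False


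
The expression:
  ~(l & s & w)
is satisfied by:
  {l: False, w: False, s: False}
  {s: True, l: False, w: False}
  {w: True, l: False, s: False}
  {s: True, w: True, l: False}
  {l: True, s: False, w: False}
  {s: True, l: True, w: False}
  {w: True, l: True, s: False}


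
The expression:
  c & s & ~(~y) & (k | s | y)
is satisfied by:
  {c: True, s: True, y: True}


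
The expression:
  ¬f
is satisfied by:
  {f: False}


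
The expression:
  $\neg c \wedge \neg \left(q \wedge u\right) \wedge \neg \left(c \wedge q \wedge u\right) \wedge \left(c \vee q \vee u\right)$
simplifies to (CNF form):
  $\neg c \wedge \left(q \vee u\right) \wedge \left(\neg q \vee \neg u\right)$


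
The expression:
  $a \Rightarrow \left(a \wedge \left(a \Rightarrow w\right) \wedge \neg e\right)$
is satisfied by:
  {w: True, a: False, e: False}
  {w: False, a: False, e: False}
  {e: True, w: True, a: False}
  {e: True, w: False, a: False}
  {a: True, w: True, e: False}


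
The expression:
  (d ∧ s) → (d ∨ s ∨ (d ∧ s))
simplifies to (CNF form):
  True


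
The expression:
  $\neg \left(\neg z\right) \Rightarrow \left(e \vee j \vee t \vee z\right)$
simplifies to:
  $\text{True}$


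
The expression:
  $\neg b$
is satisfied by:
  {b: False}


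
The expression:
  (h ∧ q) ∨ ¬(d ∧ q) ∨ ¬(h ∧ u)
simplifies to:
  True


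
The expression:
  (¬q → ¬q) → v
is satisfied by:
  {v: True}


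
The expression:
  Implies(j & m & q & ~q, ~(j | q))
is always true.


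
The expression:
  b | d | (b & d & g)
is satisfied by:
  {b: True, d: True}
  {b: True, d: False}
  {d: True, b: False}


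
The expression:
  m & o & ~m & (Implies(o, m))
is never true.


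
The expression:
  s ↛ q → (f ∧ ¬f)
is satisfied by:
  {q: True, s: False}
  {s: False, q: False}
  {s: True, q: True}


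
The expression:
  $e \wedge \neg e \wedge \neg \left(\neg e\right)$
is never true.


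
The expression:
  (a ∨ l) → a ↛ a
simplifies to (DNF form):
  ¬a ∧ ¬l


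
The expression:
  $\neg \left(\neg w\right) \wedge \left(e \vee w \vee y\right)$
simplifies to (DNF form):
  $w$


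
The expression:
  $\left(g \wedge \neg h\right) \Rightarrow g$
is always true.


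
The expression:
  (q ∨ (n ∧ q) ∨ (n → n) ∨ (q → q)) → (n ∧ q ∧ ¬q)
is never true.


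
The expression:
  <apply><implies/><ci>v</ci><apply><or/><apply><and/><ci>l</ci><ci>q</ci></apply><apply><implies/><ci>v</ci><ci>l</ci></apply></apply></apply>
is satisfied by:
  {l: True, v: False}
  {v: False, l: False}
  {v: True, l: True}


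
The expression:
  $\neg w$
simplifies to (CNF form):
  $\neg w$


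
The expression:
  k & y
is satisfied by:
  {y: True, k: True}


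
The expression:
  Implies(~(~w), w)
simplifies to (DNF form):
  True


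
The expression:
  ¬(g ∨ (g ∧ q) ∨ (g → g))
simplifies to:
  False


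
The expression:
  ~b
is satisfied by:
  {b: False}


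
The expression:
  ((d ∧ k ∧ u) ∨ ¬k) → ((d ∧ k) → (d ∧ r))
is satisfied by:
  {r: True, u: False, k: False, d: False}
  {r: False, u: False, k: False, d: False}
  {r: True, d: True, u: False, k: False}
  {d: True, r: False, u: False, k: False}
  {r: True, k: True, d: False, u: False}
  {k: True, d: False, u: False, r: False}
  {r: True, d: True, k: True, u: False}
  {d: True, k: True, r: False, u: False}
  {r: True, u: True, d: False, k: False}
  {u: True, d: False, k: False, r: False}
  {r: True, d: True, u: True, k: False}
  {d: True, u: True, r: False, k: False}
  {r: True, k: True, u: True, d: False}
  {k: True, u: True, d: False, r: False}
  {r: True, d: True, k: True, u: True}


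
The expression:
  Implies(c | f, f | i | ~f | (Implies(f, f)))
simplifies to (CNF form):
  True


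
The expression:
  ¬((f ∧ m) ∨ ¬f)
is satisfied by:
  {f: True, m: False}


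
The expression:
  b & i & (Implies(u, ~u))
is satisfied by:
  {i: True, b: True, u: False}


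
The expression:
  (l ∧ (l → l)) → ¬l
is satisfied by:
  {l: False}


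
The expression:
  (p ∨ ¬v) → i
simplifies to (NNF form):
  i ∨ (v ∧ ¬p)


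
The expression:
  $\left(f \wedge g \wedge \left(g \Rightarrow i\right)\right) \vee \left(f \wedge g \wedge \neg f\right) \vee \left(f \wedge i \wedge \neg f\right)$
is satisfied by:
  {i: True, g: True, f: True}


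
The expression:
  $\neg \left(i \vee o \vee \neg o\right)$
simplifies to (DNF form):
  $\text{False}$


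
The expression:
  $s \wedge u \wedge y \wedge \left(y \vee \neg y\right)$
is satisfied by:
  {u: True, s: True, y: True}


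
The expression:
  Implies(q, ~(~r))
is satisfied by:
  {r: True, q: False}
  {q: False, r: False}
  {q: True, r: True}


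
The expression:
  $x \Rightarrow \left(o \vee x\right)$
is always true.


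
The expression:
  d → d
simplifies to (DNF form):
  True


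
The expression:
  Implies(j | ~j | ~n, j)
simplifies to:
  j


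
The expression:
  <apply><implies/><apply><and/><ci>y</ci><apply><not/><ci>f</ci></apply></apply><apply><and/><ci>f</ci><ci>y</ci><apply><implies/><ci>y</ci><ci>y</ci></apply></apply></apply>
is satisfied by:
  {f: True, y: False}
  {y: False, f: False}
  {y: True, f: True}


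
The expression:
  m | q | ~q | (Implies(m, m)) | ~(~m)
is always true.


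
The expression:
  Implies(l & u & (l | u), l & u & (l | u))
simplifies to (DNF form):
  True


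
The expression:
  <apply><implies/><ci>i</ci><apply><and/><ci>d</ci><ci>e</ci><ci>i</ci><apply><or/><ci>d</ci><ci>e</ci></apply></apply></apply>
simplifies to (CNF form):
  <apply><and/><apply><or/><ci>d</ci><apply><not/><ci>i</ci></apply></apply><apply><or/><ci>e</ci><apply><not/><ci>i</ci></apply></apply></apply>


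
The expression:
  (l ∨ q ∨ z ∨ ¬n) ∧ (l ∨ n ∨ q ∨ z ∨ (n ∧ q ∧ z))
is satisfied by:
  {q: True, l: True, z: True}
  {q: True, l: True, z: False}
  {q: True, z: True, l: False}
  {q: True, z: False, l: False}
  {l: True, z: True, q: False}
  {l: True, z: False, q: False}
  {z: True, l: False, q: False}


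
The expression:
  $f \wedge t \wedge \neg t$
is never true.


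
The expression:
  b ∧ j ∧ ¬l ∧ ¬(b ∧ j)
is never true.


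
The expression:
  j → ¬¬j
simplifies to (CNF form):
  True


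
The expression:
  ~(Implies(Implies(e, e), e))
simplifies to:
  ~e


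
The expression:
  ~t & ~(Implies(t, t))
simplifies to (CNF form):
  False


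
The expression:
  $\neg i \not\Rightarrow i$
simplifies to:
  $\neg i$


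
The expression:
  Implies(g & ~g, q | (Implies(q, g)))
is always true.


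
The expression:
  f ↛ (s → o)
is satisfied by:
  {s: True, f: True, o: False}


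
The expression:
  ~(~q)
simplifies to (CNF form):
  q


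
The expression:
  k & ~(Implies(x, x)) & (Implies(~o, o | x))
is never true.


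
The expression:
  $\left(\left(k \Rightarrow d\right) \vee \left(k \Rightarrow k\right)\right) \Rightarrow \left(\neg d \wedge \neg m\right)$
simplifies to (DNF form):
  $\neg d \wedge \neg m$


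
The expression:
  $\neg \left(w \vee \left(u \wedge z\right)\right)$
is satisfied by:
  {w: False, u: False, z: False}
  {z: True, w: False, u: False}
  {u: True, w: False, z: False}


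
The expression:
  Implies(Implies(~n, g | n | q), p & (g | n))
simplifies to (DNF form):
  (g & p) | (n & p) | (~g & ~n & ~q)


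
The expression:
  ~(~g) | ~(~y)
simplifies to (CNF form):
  g | y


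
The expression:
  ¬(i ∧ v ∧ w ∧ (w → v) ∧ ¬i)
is always true.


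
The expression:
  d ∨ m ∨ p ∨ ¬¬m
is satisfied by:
  {d: True, m: True, p: True}
  {d: True, m: True, p: False}
  {d: True, p: True, m: False}
  {d: True, p: False, m: False}
  {m: True, p: True, d: False}
  {m: True, p: False, d: False}
  {p: True, m: False, d: False}


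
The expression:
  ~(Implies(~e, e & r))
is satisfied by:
  {e: False}


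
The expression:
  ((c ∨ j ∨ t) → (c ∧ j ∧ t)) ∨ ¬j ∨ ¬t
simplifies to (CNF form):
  c ∨ ¬j ∨ ¬t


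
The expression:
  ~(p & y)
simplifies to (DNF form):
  ~p | ~y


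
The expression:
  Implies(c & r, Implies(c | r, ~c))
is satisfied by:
  {c: False, r: False}
  {r: True, c: False}
  {c: True, r: False}


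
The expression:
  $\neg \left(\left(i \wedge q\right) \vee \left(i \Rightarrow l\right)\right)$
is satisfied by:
  {i: True, q: False, l: False}


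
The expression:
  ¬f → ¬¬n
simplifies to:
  f ∨ n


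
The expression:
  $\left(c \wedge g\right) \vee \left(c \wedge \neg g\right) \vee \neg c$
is always true.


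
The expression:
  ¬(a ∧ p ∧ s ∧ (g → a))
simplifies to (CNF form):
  ¬a ∨ ¬p ∨ ¬s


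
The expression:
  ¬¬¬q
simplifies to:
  ¬q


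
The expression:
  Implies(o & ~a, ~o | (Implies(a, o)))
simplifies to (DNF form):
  True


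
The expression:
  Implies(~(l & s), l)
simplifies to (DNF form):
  l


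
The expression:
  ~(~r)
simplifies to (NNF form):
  r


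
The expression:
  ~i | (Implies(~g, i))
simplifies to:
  True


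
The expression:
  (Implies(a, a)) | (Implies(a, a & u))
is always true.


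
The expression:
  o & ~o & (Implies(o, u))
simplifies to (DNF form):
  False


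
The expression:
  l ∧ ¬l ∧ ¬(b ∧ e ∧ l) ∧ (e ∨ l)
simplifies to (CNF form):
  False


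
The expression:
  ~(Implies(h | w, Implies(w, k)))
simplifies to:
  w & ~k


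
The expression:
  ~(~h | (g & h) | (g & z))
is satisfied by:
  {h: True, g: False}


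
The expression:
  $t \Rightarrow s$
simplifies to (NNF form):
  $s \vee \neg t$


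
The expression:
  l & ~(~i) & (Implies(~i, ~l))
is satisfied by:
  {i: True, l: True}


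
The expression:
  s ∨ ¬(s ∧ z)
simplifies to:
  True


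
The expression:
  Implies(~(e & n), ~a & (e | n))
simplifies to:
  (e & n) | (e & ~a) | (n & ~a)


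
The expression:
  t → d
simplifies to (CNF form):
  d ∨ ¬t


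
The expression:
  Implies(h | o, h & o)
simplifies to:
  (h & o) | (~h & ~o)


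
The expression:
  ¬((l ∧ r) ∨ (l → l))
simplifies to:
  False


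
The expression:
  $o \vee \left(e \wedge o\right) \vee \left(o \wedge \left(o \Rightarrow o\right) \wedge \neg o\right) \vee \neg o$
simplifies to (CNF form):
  $\text{True}$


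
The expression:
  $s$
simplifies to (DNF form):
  $s$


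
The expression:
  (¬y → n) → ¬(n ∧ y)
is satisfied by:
  {y: False, n: False}
  {n: True, y: False}
  {y: True, n: False}


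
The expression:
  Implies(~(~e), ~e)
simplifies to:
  ~e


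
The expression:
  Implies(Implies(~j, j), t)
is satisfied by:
  {t: True, j: False}
  {j: False, t: False}
  {j: True, t: True}


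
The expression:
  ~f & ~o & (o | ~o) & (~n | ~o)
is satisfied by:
  {o: False, f: False}


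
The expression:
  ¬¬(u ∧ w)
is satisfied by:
  {u: True, w: True}


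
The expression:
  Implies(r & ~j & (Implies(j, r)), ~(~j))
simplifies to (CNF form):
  j | ~r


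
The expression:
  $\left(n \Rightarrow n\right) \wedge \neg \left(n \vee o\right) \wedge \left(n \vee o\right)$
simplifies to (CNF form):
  $\text{False}$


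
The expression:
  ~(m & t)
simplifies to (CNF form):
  ~m | ~t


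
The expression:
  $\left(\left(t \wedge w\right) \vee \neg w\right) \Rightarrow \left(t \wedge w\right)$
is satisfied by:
  {w: True}


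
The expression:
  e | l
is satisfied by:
  {l: True, e: True}
  {l: True, e: False}
  {e: True, l: False}


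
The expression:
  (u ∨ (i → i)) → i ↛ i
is never true.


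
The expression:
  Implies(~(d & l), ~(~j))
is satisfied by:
  {d: True, j: True, l: True}
  {d: True, j: True, l: False}
  {j: True, l: True, d: False}
  {j: True, l: False, d: False}
  {d: True, l: True, j: False}


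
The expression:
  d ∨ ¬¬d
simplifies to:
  d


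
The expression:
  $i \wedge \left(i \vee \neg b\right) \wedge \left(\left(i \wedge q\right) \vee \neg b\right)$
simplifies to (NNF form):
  $i \wedge \left(q \vee \neg b\right)$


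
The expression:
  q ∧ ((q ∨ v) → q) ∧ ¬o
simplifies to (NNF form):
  q ∧ ¬o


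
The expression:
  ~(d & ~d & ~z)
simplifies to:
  True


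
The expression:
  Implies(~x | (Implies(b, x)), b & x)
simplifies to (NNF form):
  b & x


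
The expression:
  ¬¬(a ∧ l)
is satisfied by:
  {a: True, l: True}


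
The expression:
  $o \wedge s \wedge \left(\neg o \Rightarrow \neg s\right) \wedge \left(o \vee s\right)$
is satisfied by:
  {s: True, o: True}


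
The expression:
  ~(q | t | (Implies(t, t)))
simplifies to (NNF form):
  False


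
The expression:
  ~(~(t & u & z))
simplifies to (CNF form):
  t & u & z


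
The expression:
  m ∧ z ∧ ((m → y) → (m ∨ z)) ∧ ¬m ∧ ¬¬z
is never true.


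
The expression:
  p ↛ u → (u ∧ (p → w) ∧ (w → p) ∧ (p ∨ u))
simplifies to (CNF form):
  u ∨ ¬p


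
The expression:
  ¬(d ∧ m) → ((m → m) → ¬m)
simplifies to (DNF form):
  d ∨ ¬m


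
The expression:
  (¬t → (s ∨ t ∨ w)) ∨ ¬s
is always true.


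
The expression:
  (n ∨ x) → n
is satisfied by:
  {n: True, x: False}
  {x: False, n: False}
  {x: True, n: True}


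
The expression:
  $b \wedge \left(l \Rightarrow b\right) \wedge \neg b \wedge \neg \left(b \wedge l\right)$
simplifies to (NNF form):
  $\text{False}$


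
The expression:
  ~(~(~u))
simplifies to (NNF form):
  ~u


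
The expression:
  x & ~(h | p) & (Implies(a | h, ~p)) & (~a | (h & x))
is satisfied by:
  {x: True, p: False, h: False, a: False}


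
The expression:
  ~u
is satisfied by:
  {u: False}


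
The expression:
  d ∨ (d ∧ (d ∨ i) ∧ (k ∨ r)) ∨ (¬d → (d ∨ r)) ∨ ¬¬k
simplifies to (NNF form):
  d ∨ k ∨ r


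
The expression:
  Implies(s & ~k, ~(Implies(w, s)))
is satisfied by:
  {k: True, s: False}
  {s: False, k: False}
  {s: True, k: True}


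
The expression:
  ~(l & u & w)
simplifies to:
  ~l | ~u | ~w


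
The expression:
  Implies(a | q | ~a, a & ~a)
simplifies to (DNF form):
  False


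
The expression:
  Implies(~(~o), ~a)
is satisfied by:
  {o: False, a: False}
  {a: True, o: False}
  {o: True, a: False}


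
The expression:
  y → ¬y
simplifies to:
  ¬y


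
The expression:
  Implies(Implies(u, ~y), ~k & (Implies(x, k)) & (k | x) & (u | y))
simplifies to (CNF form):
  u & y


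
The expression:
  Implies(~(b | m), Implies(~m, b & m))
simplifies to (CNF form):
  b | m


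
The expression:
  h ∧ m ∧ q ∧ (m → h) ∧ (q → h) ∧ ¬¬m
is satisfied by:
  {h: True, m: True, q: True}


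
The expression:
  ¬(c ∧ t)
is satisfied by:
  {c: False, t: False}
  {t: True, c: False}
  {c: True, t: False}


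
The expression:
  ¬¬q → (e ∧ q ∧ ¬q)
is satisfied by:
  {q: False}


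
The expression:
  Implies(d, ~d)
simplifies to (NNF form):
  ~d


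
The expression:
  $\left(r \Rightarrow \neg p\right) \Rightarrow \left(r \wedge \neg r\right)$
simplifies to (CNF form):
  $p \wedge r$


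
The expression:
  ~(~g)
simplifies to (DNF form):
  g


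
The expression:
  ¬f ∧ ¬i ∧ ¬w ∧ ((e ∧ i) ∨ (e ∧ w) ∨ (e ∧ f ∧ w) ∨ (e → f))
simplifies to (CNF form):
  ¬e ∧ ¬f ∧ ¬i ∧ ¬w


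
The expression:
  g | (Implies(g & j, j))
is always true.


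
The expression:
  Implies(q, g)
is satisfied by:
  {g: True, q: False}
  {q: False, g: False}
  {q: True, g: True}


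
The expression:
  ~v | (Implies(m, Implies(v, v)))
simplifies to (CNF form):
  True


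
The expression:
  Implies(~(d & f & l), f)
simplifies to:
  f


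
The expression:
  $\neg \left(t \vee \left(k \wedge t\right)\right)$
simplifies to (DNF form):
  $\neg t$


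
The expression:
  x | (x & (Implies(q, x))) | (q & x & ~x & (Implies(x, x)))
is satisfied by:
  {x: True}


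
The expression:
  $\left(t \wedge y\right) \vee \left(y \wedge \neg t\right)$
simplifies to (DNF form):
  $y$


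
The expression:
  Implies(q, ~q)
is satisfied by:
  {q: False}


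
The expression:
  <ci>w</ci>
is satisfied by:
  {w: True}


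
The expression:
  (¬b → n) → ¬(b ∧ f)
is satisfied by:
  {b: False, f: False}
  {f: True, b: False}
  {b: True, f: False}


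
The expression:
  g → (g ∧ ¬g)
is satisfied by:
  {g: False}


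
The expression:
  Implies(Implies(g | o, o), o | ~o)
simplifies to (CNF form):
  True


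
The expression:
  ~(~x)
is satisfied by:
  {x: True}


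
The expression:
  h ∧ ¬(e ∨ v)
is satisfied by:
  {h: True, v: False, e: False}


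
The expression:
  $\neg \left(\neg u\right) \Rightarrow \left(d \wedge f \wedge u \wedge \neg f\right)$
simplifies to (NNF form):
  $\neg u$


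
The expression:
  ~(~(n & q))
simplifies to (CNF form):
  n & q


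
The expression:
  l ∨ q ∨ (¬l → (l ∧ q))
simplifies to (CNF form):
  l ∨ q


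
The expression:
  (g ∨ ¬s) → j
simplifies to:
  j ∨ (s ∧ ¬g)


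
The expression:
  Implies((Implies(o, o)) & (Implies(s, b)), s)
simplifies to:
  s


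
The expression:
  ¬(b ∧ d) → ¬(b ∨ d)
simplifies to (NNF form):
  (b ∧ d) ∨ (¬b ∧ ¬d)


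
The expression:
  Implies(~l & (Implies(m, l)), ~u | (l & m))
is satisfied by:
  {m: True, l: True, u: False}
  {m: True, u: False, l: False}
  {l: True, u: False, m: False}
  {l: False, u: False, m: False}
  {m: True, l: True, u: True}
  {m: True, u: True, l: False}
  {l: True, u: True, m: False}


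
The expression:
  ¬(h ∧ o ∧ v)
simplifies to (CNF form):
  ¬h ∨ ¬o ∨ ¬v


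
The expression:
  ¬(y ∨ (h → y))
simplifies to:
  h ∧ ¬y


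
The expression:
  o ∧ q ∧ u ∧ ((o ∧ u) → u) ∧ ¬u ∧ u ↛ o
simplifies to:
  False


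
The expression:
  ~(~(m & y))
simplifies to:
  m & y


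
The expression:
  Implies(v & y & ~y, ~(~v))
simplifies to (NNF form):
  True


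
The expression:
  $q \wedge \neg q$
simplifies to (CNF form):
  $\text{False}$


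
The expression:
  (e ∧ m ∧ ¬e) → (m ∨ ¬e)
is always true.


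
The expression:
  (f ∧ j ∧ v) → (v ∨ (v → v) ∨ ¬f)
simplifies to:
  True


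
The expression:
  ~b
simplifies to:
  ~b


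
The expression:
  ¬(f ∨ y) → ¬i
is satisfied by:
  {y: True, f: True, i: False}
  {y: True, f: False, i: False}
  {f: True, y: False, i: False}
  {y: False, f: False, i: False}
  {y: True, i: True, f: True}
  {y: True, i: True, f: False}
  {i: True, f: True, y: False}


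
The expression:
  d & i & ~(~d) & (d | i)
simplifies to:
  d & i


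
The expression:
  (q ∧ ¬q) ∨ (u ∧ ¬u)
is never true.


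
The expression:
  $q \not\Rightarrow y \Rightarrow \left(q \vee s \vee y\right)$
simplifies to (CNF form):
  $\text{True}$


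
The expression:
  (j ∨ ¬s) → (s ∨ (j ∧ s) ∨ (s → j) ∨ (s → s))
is always true.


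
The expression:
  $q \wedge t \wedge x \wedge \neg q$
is never true.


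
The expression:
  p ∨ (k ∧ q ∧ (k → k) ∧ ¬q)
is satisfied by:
  {p: True}


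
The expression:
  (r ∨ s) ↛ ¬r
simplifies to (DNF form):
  r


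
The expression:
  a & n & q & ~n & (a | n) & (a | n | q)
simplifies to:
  False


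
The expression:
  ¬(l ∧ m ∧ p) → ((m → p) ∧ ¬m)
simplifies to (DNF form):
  (l ∧ p) ∨ ¬m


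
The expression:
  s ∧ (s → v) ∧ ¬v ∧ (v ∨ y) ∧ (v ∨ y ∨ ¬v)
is never true.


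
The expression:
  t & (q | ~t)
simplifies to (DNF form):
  q & t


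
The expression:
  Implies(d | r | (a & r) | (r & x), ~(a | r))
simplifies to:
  ~r & (~a | ~d)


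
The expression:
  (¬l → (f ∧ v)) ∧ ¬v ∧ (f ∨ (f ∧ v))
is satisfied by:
  {f: True, l: True, v: False}


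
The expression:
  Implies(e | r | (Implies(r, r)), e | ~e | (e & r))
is always true.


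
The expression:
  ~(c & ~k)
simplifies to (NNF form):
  k | ~c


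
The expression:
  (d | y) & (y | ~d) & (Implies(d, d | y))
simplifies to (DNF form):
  y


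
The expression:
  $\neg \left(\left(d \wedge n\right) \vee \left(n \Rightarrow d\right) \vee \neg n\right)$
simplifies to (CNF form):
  $n \wedge \neg d$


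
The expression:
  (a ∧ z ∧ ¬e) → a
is always true.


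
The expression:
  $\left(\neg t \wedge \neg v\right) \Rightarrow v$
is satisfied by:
  {t: True, v: True}
  {t: True, v: False}
  {v: True, t: False}


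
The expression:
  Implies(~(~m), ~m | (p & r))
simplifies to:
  ~m | (p & r)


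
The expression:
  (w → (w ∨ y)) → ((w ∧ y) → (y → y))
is always true.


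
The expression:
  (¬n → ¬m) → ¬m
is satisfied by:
  {m: False, n: False}
  {n: True, m: False}
  {m: True, n: False}


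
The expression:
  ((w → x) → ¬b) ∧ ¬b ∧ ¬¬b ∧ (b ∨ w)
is never true.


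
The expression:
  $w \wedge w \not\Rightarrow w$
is never true.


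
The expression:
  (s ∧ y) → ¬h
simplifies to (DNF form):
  ¬h ∨ ¬s ∨ ¬y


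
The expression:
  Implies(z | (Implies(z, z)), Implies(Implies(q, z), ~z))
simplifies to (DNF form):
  ~z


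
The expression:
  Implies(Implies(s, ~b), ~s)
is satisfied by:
  {b: True, s: False}
  {s: False, b: False}
  {s: True, b: True}


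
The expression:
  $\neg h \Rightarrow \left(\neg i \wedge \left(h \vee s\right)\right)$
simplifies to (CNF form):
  $\left(h \vee s\right) \wedge \left(h \vee \neg i\right)$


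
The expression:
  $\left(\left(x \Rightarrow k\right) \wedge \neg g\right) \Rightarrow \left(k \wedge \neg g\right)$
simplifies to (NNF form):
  $g \vee k \vee x$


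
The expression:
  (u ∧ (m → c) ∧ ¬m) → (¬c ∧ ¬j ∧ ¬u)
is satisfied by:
  {m: True, u: False}
  {u: False, m: False}
  {u: True, m: True}


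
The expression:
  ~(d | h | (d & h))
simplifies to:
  ~d & ~h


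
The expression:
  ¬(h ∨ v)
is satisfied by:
  {v: False, h: False}


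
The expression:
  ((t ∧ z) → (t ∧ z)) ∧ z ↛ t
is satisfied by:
  {z: True, t: False}


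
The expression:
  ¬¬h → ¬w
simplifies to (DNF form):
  ¬h ∨ ¬w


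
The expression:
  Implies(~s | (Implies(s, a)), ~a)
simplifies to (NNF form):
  ~a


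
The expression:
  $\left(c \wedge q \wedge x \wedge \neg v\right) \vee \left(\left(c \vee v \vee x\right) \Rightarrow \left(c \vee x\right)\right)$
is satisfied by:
  {x: True, c: True, v: False}
  {x: True, v: False, c: False}
  {c: True, v: False, x: False}
  {c: False, v: False, x: False}
  {x: True, c: True, v: True}
  {x: True, v: True, c: False}
  {c: True, v: True, x: False}


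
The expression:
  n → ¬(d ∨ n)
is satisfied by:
  {n: False}


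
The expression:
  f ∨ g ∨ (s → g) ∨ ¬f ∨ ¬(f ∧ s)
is always true.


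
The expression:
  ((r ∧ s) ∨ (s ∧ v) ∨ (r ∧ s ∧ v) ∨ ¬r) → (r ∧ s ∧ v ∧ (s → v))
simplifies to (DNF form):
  (r ∧ v) ∨ (r ∧ ¬s)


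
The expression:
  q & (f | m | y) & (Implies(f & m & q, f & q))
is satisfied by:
  {y: True, m: True, f: True, q: True}
  {y: True, m: True, q: True, f: False}
  {y: True, f: True, q: True, m: False}
  {y: True, q: True, f: False, m: False}
  {m: True, q: True, f: True, y: False}
  {m: True, q: True, f: False, y: False}
  {q: True, f: True, m: False, y: False}


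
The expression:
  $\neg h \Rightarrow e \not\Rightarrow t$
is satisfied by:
  {e: True, h: True, t: False}
  {h: True, t: False, e: False}
  {e: True, h: True, t: True}
  {h: True, t: True, e: False}
  {e: True, t: False, h: False}


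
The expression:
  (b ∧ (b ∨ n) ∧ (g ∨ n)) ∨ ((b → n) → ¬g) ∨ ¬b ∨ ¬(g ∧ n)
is always true.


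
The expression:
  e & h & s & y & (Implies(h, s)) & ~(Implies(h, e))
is never true.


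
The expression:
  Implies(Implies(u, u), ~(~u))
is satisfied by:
  {u: True}


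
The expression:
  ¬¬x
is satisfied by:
  {x: True}


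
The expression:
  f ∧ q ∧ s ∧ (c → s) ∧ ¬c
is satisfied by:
  {f: True, s: True, q: True, c: False}


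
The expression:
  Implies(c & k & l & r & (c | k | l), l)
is always true.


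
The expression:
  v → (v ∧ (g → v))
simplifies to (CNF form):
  True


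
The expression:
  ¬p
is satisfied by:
  {p: False}


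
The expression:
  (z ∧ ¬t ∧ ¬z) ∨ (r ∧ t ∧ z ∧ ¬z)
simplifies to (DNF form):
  False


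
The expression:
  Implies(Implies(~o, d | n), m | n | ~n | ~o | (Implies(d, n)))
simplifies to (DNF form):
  True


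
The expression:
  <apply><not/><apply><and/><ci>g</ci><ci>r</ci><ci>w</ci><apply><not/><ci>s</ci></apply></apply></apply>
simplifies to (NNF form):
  <apply><or/><ci>s</ci><apply><not/><ci>g</ci></apply><apply><not/><ci>r</ci></apply><apply><not/><ci>w</ci></apply></apply>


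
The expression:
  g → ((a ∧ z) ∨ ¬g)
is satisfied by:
  {z: True, a: True, g: False}
  {z: True, a: False, g: False}
  {a: True, z: False, g: False}
  {z: False, a: False, g: False}
  {z: True, g: True, a: True}


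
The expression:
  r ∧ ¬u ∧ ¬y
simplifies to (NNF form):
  r ∧ ¬u ∧ ¬y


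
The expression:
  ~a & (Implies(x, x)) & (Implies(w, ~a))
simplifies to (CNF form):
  ~a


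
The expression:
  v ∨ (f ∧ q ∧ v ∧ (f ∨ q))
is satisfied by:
  {v: True}


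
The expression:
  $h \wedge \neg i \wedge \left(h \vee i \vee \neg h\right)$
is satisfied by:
  {h: True, i: False}


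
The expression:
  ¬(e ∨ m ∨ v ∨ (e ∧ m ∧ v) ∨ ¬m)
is never true.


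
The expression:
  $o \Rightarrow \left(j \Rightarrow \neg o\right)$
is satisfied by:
  {o: False, j: False}
  {j: True, o: False}
  {o: True, j: False}


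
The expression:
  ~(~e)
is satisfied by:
  {e: True}


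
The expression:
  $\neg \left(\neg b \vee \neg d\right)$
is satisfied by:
  {b: True, d: True}


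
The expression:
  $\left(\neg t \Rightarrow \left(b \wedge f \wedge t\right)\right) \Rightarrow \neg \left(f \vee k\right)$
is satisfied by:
  {k: False, t: False, f: False}
  {f: True, k: False, t: False}
  {k: True, f: False, t: False}
  {f: True, k: True, t: False}
  {t: True, f: False, k: False}


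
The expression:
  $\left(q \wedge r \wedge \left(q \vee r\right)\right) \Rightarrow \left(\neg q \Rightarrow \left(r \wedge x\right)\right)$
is always true.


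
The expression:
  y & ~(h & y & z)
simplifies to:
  y & (~h | ~z)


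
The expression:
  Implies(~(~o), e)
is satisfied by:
  {e: True, o: False}
  {o: False, e: False}
  {o: True, e: True}


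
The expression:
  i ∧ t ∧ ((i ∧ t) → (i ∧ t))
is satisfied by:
  {t: True, i: True}


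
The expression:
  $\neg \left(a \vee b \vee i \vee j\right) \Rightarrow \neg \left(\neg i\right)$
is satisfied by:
  {i: True, a: True, b: True, j: True}
  {i: True, a: True, b: True, j: False}
  {i: True, a: True, j: True, b: False}
  {i: True, a: True, j: False, b: False}
  {i: True, b: True, j: True, a: False}
  {i: True, b: True, j: False, a: False}
  {i: True, b: False, j: True, a: False}
  {i: True, b: False, j: False, a: False}
  {a: True, b: True, j: True, i: False}
  {a: True, b: True, j: False, i: False}
  {a: True, j: True, b: False, i: False}
  {a: True, j: False, b: False, i: False}
  {b: True, j: True, a: False, i: False}
  {b: True, a: False, j: False, i: False}
  {j: True, a: False, b: False, i: False}
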